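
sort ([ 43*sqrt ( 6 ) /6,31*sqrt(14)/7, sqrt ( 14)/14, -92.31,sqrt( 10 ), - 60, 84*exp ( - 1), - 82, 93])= [ - 92.31, - 82, - 60,  sqrt(14 ) /14, sqrt(10) , 31 * sqrt(14 ) /7, 43*sqrt (6 )/6,84*exp(  -  1) , 93]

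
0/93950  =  0=0.00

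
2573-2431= 142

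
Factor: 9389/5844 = 2^( - 2)*3^(-1 ) * 41^1*229^1*487^( - 1) 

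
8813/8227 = 1+586/8227  =  1.07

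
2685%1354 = 1331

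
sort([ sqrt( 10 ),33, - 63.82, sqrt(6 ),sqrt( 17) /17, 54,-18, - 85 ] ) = [-85,-63.82 , - 18,sqrt( 17 )/17 , sqrt( 6 ), sqrt(10 ), 33, 54]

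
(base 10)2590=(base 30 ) 2QA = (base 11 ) 1A45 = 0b101000011110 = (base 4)220132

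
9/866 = 9/866=0.01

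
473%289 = 184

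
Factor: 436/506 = 218/253 = 2^1*11^ ( - 1)* 23^( - 1)*109^1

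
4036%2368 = 1668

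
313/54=5 + 43/54 = 5.80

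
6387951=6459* 989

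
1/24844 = 1/24844= 0.00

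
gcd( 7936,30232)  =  8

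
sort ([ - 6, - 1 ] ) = [-6, -1 ] 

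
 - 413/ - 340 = 413/340 = 1.21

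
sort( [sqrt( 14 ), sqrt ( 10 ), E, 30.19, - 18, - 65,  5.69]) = [ - 65, - 18, E, sqrt(10 ), sqrt(14), 5.69,  30.19] 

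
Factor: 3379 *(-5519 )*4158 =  - 2^1 * 3^3 * 7^1* 11^1*31^1*109^1*5519^1 = -77541298758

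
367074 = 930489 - 563415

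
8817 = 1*8817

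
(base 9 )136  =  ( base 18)66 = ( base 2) 1110010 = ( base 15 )79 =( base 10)114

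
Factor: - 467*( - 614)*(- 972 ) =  - 278709336 = - 2^3*3^5*307^1*467^1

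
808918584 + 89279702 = 898198286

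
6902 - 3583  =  3319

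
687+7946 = 8633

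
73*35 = 2555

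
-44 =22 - 66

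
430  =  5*86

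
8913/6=2971/2 = 1485.50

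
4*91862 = 367448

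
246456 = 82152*3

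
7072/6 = 3536/3 = 1178.67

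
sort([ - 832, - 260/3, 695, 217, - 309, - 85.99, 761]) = [ - 832, - 309, - 260/3,-85.99 , 217, 695, 761]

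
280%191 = 89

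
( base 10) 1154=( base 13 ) 6AA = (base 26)1ia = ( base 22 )28A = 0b10010000010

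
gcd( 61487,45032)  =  1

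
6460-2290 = 4170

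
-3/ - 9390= 1/3130=0.00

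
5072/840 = 6 + 4/105=   6.04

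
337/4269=337/4269 = 0.08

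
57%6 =3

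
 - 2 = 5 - 7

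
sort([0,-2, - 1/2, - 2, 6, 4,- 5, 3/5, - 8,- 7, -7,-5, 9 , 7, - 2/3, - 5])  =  [-8  , - 7, - 7, - 5, - 5,-5, - 2, - 2,-2/3, - 1/2,0,3/5, 4, 6,7, 9]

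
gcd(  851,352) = 1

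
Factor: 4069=13^1*313^1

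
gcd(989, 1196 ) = 23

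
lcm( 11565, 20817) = 104085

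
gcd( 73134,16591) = 1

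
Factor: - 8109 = - 3^2 * 17^1*53^1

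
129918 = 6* 21653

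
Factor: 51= 3^1*17^1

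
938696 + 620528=1559224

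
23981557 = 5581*4297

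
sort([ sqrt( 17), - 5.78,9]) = [ - 5.78, sqrt( 17), 9]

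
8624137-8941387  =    -  317250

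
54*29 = 1566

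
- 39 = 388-427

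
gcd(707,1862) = 7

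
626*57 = 35682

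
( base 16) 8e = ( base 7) 262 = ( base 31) 4I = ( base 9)167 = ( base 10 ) 142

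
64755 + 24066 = 88821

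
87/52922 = 87/52922 = 0.00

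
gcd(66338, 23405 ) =1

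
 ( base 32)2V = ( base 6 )235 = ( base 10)95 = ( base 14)6b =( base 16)5f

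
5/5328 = 5/5328 = 0.00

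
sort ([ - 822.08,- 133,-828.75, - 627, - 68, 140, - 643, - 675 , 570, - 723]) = [ - 828.75, - 822.08, - 723, - 675, - 643, - 627, - 133, - 68,140, 570 ]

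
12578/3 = 4192+2/3 = 4192.67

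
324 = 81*4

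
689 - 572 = 117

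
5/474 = 5/474=0.01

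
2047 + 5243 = 7290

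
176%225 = 176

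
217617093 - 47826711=169790382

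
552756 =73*7572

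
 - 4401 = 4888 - 9289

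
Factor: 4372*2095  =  2^2*5^1*419^1*1093^1=9159340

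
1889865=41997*45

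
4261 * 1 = 4261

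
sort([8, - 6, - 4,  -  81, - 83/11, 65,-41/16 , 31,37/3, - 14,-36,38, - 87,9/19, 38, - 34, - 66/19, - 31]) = [ - 87,-81, - 36, - 34,-31,-14, - 83/11, - 6,- 4, - 66/19, - 41/16, 9/19, 8,37/3,31,38, 38, 65]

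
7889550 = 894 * 8825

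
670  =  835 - 165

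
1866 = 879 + 987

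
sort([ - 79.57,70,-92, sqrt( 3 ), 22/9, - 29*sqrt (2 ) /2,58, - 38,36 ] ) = [  -  92, - 79.57, - 38,-29* sqrt ( 2)/2,sqrt(3), 22/9,36,58 , 70 ] 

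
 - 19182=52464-71646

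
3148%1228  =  692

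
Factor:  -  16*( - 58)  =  928 = 2^5 * 29^1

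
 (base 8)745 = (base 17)1b9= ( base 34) E9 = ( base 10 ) 485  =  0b111100101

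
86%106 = 86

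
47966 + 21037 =69003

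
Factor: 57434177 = 17^1*3378481^1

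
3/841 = 3/841 = 0.00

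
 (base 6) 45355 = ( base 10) 6407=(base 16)1907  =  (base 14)2499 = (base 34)5IF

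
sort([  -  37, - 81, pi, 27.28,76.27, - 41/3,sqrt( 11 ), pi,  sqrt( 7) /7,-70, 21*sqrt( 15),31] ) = [ - 81, - 70, -37, - 41/3,sqrt (7) /7,pi,pi,sqrt(11), 27.28 , 31,76.27,21*sqrt( 15)] 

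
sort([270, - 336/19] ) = [-336/19, 270]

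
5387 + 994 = 6381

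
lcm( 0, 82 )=0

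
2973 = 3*991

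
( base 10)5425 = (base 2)1010100110001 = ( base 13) 2614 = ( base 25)8H0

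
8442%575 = 392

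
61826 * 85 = 5255210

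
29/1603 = 29/1603 = 0.02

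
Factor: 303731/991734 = 2^( - 1)*3^(-1) *67^(-1)*2467^ (-1 )*303731^1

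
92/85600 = 23/21400 = 0.00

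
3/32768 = 3/32768 =0.00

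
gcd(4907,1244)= 1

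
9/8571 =3/2857 = 0.00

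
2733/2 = 2733/2 =1366.50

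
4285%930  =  565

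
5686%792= 142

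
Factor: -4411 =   -  11^1 * 401^1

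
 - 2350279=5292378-7642657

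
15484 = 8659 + 6825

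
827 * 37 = 30599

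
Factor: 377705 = 5^1*75541^1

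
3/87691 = 3/87691 = 0.00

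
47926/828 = 57 + 365/414= 57.88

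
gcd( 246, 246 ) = 246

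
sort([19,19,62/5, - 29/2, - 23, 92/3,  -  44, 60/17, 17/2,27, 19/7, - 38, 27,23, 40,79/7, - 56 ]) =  [ - 56, - 44, - 38,-23, - 29/2, 19/7, 60/17,17/2,  79/7,  62/5, 19, 19,23, 27, 27, 92/3, 40 ]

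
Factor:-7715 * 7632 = -2^4*3^2*5^1*53^1*1543^1  =  -58880880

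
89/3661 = 89/3661 = 0.02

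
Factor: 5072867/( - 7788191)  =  -19^1*23^( - 1 )*53^( - 1 )*6389^( - 1) * 266993^1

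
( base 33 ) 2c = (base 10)78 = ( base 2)1001110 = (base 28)2M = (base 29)2K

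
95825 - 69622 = 26203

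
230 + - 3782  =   - 3552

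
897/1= 897 = 897.00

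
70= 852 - 782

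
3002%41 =9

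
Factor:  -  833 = -7^2*17^1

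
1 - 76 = - 75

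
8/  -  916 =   -  1 + 227/229=- 0.01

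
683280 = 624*1095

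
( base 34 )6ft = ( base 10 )7475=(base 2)1110100110011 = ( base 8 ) 16463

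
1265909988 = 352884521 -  - 913025467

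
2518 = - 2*( - 1259) 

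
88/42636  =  2/969 = 0.00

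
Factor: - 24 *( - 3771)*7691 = 696066264 = 2^3 * 3^3*419^1*7691^1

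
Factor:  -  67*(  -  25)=1675=5^2*67^1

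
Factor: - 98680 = - 2^3*5^1*2467^1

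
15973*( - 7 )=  - 111811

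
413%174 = 65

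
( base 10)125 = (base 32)3T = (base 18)6H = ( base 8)175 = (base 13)98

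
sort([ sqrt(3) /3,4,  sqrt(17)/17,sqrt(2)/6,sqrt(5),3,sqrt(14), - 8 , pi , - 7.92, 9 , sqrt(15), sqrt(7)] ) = [ - 8, - 7.92, sqrt(2)/6, sqrt(17) /17,  sqrt( 3 ) /3, sqrt(5),sqrt(7),3, pi, sqrt(14 ), sqrt(15),4, 9]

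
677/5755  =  677/5755 = 0.12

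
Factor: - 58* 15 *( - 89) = 2^1*3^1*5^1 * 29^1*89^1 = 77430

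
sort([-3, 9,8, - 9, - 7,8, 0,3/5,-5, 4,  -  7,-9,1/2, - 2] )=[ - 9, - 9,  -  7, - 7,-5, - 3, - 2,0, 1/2,3/5, 4, 8, 8, 9]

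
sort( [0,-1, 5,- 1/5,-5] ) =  [-5, - 1,-1/5, 0, 5]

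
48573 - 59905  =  - 11332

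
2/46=1/23 = 0.04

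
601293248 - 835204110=-233910862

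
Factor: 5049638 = 2^1*11^1*229529^1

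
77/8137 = 77/8137 = 0.01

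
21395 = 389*55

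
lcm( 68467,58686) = 410802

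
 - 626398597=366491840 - 992890437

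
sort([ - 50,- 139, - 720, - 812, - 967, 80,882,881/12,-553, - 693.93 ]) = [ -967, - 812, - 720, - 693.93, - 553, - 139, - 50, 881/12, 80, 882 ]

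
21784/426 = 51 + 29/213 = 51.14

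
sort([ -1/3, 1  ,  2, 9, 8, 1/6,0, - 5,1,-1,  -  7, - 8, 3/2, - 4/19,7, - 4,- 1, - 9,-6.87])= [ - 9, - 8,-7, - 6.87, - 5, - 4, - 1, - 1 , - 1/3, - 4/19 , 0 , 1/6 , 1 , 1,3/2, 2, 7, 8, 9]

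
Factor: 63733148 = 2^2*31^1*513977^1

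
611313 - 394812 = 216501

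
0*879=0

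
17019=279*61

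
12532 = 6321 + 6211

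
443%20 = 3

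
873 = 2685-1812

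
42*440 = 18480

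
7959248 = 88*90446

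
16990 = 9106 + 7884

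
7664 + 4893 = 12557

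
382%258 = 124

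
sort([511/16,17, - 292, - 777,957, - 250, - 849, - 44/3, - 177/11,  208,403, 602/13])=[ - 849, - 777, - 292, - 250, - 177/11, - 44/3  ,  17,  511/16, 602/13, 208,403,957] 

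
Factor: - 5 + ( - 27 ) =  - 32 = - 2^5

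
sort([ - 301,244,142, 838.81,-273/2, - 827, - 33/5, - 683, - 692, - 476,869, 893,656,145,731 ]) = [ - 827,  -  692, - 683,-476, - 301 , - 273/2, - 33/5,142, 145,244  ,  656,731,838.81,869, 893 ] 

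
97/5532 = 97/5532= 0.02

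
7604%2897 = 1810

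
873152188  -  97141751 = 776010437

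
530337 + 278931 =809268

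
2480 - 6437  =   - 3957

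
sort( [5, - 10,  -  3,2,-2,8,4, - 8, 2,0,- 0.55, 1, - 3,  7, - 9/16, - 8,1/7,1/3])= [ - 10,-8, - 8, - 3, - 3, - 2, - 9/16, - 0.55, 0,1/7,1/3 , 1,2,2,4,5, 7, 8]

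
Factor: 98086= 2^1*49043^1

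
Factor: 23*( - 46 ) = -1058 = - 2^1*23^2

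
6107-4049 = 2058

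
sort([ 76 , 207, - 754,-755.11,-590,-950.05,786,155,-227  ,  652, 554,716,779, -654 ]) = [-950.05, - 755.11, - 754, - 654, - 590, - 227 , 76, 155,  207,554,652,  716,779,786 ] 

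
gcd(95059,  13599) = 1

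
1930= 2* 965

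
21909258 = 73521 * 298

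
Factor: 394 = 2^1 * 197^1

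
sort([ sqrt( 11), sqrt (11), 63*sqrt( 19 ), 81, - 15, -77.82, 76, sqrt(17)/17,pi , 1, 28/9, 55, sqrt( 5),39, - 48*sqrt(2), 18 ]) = [-77.82, - 48*sqrt( 2 ), - 15, sqrt(17)/17,1,sqrt(5), 28/9, pi , sqrt( 11),sqrt( 11),18, 39, 55, 76, 81, 63*sqrt( 19)] 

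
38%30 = 8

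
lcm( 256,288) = 2304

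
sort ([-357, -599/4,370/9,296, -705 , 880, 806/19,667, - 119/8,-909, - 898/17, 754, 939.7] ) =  [- 909,-705, -357, - 599/4, - 898/17, -119/8, 370/9,806/19,296,667,754, 880,939.7]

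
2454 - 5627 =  - 3173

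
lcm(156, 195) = 780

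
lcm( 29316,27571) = 2315964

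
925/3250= 37/130 = 0.28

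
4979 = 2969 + 2010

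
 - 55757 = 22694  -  78451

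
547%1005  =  547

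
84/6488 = 21/1622 = 0.01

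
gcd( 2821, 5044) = 13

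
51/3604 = 3/212 = 0.01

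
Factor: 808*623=2^3*7^1*89^1*101^1= 503384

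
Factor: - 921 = - 3^1*307^1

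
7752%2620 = 2512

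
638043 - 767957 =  - 129914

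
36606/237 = 12202/79=154.46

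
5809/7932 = 5809/7932 = 0.73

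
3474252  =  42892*81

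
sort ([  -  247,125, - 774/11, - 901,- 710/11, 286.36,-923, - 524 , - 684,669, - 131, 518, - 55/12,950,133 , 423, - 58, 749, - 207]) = [- 923,-901, - 684, - 524, - 247 , - 207, - 131, - 774/11, - 710/11, - 58, - 55/12, 125,133, 286.36,423, 518 , 669,749,950] 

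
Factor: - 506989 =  - 7^1*23^1 * 47^1*67^1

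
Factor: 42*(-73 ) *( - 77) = 2^1*3^1 * 7^2 * 11^1*73^1 = 236082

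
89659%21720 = 2779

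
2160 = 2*1080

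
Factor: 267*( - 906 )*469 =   -  2^1 * 3^2 * 7^1*67^1*89^1 * 151^1= - 113452038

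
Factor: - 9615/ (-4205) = 1923/841= 3^1 * 29^(- 2 )*641^1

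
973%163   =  158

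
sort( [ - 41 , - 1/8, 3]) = [ - 41, - 1/8 , 3]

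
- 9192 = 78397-87589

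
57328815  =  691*82965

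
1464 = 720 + 744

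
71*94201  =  6688271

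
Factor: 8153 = 31^1 * 263^1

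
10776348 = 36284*297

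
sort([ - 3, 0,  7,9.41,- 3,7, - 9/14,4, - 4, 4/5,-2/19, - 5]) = [ - 5, - 4,  -  3, -3,- 9/14, - 2/19,  0,4/5,4, 7, 7, 9.41]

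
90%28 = 6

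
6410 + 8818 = 15228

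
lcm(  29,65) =1885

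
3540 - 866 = 2674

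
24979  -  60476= - 35497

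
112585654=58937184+53648470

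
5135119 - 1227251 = 3907868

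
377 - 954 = - 577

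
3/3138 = 1/1046 = 0.00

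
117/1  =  117 =117.00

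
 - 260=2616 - 2876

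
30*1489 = 44670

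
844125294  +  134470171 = 978595465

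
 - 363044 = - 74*4906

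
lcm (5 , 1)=5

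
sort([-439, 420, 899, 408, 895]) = [  -  439,408,420, 895,899 ]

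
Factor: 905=5^1 * 181^1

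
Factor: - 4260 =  - 2^2*3^1*5^1*71^1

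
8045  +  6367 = 14412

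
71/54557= 71/54557 = 0.00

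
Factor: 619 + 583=1202 = 2^1*601^1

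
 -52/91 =-4/7=-  0.57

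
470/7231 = 470/7231= 0.06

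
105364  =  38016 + 67348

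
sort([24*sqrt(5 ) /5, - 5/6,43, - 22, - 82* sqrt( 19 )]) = [ - 82*sqrt(19), - 22 , - 5/6,24*  sqrt( 5)/5,43]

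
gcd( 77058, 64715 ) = 1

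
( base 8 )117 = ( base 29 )2L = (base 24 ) 37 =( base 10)79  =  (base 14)59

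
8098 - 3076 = 5022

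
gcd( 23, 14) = 1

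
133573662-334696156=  - 201122494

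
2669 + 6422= 9091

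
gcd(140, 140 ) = 140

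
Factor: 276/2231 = 2^2*3^1*97^( - 1)=12/97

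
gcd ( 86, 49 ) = 1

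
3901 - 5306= - 1405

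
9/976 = 9/976  =  0.01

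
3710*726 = 2693460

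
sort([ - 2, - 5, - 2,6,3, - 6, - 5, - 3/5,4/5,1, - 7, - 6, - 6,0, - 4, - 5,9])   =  [ - 7,- 6, - 6, - 6, - 5,  -  5, - 5,  -  4,-2,  -  2, - 3/5, 0, 4/5, 1,3,6,9 ] 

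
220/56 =3 + 13/14 = 3.93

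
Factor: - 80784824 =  - 2^3 * 10098103^1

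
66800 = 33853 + 32947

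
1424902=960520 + 464382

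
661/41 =661/41  =  16.12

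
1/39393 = 1/39393  =  0.00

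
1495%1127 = 368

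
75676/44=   18919/11 = 1719.91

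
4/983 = 4/983 = 0.00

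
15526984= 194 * 80036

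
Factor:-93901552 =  - 2^4*83^1 * 70709^1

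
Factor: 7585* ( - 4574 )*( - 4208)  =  2^5*5^1*37^1*41^1*263^1*2287^1 = 145991468320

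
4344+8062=12406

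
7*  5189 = 36323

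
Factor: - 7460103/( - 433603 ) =3^1*7^2*19^1*37^( - 1 )*2671^1*11719^( - 1 )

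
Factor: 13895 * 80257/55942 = 1115171015/55942 = 2^( - 1)*5^1*7^1*17^1*83^( - 1)*337^( - 1)*397^1*4721^1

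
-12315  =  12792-25107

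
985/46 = 21 + 19/46 = 21.41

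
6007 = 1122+4885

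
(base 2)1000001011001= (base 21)9a6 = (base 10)4185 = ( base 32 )42p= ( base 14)174d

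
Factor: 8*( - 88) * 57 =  - 2^6 * 3^1 * 11^1*19^1= - 40128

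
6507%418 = 237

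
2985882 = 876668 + 2109214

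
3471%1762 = 1709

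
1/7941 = 1/7941 = 0.00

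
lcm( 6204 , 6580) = 217140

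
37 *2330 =86210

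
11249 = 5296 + 5953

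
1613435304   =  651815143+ 961620161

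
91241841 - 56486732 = 34755109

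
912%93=75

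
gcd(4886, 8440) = 2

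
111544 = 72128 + 39416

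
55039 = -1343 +56382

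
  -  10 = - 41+31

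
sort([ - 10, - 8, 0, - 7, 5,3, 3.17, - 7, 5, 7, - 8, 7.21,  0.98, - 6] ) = [ - 10, -8, - 8, - 7, - 7, - 6, 0, 0.98,3,  3.17,  5,5,  7,7.21]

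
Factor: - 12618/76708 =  -6309/38354= - 2^ ( - 1)*3^2* 127^( - 1)*151^( - 1)*701^1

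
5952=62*96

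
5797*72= 417384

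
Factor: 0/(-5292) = 0^1 = 0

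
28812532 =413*69764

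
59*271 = 15989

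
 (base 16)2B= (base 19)25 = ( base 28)1F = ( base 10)43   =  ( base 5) 133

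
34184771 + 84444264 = 118629035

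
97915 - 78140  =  19775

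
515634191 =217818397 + 297815794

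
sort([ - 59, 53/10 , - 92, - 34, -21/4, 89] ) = [-92,-59, - 34,-21/4,  53/10,89]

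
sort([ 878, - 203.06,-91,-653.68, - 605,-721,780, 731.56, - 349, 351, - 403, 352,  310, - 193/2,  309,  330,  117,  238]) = [ - 721, - 653.68, - 605, - 403, - 349,-203.06,-193/2 ,- 91, 117,238,309,310,330,351,352,  731.56, 780, 878 ]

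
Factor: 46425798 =2^1 *3^4*179^1*1601^1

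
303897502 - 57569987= 246327515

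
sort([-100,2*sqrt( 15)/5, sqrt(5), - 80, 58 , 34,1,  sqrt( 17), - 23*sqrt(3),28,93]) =[ - 100, - 80, - 23 *sqrt( 3),  1, 2*sqrt ( 15)/5,sqrt( 5),sqrt(17),28,34,58,93]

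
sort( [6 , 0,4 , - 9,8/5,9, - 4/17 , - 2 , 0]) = [ - 9,  -  2, - 4/17,0,0,8/5,4,6,  9]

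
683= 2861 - 2178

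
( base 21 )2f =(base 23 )2b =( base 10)57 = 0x39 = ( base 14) 41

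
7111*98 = 696878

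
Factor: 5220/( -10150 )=  -  18/35=- 2^1*3^2*5^( - 1) * 7^( - 1)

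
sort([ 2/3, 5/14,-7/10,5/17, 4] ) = [ - 7/10,5/17,5/14,2/3, 4] 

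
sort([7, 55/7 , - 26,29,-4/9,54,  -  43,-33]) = [ - 43, - 33, - 26,-4/9,7, 55/7, 29 , 54]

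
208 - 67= 141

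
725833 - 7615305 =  - 6889472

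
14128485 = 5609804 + 8518681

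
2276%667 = 275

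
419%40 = 19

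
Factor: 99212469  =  3^1*33070823^1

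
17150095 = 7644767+9505328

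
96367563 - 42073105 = 54294458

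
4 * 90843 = 363372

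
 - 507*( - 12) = 6084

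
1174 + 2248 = 3422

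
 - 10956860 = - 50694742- - 39737882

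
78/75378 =13/12563  =  0.00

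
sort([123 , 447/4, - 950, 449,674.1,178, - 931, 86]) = [ - 950, - 931,86,447/4,  123,178,449,674.1 ] 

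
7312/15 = 487 + 7/15 = 487.47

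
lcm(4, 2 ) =4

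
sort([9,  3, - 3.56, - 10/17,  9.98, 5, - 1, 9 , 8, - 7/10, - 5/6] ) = [  -  3.56, - 1 , - 5/6,-7/10, - 10/17,3,  5, 8, 9,9,  9.98] 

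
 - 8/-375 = 8/375 = 0.02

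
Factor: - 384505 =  - 5^1*11^1*6991^1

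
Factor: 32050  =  2^1*5^2*641^1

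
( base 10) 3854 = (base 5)110404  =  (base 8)7416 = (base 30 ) 48e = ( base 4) 330032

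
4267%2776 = 1491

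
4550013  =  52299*87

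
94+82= 176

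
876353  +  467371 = 1343724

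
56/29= 56/29 = 1.93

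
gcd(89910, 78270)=30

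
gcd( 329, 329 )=329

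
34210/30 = 1140 + 1/3 = 1140.33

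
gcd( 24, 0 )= 24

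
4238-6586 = - 2348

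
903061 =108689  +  794372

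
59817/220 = 59817/220=271.90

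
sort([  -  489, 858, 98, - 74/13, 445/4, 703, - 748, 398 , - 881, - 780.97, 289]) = [ - 881,-780.97, - 748, - 489,-74/13, 98,  445/4,289, 398, 703, 858 ] 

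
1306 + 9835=11141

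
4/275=4/275 =0.01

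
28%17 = 11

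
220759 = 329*671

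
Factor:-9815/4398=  - 2^ (-1 )*  3^(- 1)*5^1*13^1*151^1*733^ ( - 1)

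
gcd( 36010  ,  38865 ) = 5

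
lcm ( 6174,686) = 6174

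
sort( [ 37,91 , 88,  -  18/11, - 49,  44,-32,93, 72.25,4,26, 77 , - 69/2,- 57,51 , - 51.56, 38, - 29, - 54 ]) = [ - 57, - 54, - 51.56,- 49 , - 69/2,- 32,-29, - 18/11, 4,26 , 37, 38,44 , 51, 72.25,  77 , 88, 91 , 93]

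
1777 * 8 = 14216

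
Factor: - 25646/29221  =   -2^1 * 12823^1*29221^( - 1)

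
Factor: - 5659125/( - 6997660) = 1131825/1399532 = 2^(-2)*3^1*5^2 *439^( - 1)*797^(-1)*15091^1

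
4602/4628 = 177/178 = 0.99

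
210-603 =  - 393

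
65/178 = 65/178 = 0.37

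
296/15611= 296/15611 = 0.02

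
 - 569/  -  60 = 9 + 29/60  =  9.48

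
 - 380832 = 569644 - 950476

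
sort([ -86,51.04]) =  [-86,51.04]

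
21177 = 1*21177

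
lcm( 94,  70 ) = 3290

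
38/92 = 19/46 = 0.41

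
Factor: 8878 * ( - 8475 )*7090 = -533459044500  =  - 2^2*3^1*5^3 * 23^1 * 113^1*193^1*709^1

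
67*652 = 43684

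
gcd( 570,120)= 30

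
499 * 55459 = 27674041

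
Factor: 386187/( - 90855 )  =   - 3^(-2)*5^(-1 )*109^1*673^( -1 )*1181^1 = - 128729/30285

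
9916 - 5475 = 4441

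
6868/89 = 6868/89 = 77.17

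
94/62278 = 47/31139 = 0.00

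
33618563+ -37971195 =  - 4352632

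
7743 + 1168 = 8911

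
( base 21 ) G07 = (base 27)9IG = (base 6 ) 52411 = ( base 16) 1B97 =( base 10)7063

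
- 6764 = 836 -7600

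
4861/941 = 4861/941 = 5.17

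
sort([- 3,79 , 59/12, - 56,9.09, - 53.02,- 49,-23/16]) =[ -56, -53.02 , - 49, - 3, - 23/16 , 59/12, 9.09, 79 ]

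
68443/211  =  324  +  79/211 = 324.37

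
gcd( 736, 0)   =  736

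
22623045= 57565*393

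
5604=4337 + 1267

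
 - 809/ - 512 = 1 + 297/512 = 1.58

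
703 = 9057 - 8354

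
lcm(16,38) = 304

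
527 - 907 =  - 380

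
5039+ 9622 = 14661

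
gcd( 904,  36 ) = 4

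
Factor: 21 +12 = 33 = 3^1*  11^1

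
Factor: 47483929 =139^1*251^1*1361^1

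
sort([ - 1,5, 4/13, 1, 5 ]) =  [ - 1, 4/13, 1, 5,  5]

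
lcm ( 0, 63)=0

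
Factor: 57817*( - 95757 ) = - 3^1  *17^1*19^1 * 59^1*179^1*541^1 = - 5536382469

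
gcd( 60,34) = 2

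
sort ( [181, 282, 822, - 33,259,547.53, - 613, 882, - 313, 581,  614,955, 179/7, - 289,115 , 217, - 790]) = [ - 790,-613, -313, - 289, - 33, 179/7,115, 181,  217,259,282, 547.53, 581,  614,822, 882, 955]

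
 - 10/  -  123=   10/123 = 0.08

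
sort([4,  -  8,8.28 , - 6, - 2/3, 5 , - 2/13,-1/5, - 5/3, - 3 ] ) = [ - 8, - 6 ,  -  3, - 5/3,-2/3,  -  1/5, - 2/13,4,5,8.28]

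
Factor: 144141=3^1 * 23^1*2089^1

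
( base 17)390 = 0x3FC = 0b1111111100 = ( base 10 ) 1020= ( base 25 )1fk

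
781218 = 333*2346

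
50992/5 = 50992/5 = 10198.40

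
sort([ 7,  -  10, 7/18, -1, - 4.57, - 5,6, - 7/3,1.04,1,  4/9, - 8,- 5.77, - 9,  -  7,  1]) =[ - 10, - 9, - 8, - 7, - 5.77, - 5, - 4.57,-7/3, - 1,7/18, 4/9,1, 1, 1.04,6,  7]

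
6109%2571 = 967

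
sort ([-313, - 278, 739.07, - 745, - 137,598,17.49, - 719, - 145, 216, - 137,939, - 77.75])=[ - 745,  -  719, - 313, - 278, - 145, - 137, - 137,-77.75, 17.49,216,598,739.07,939 ]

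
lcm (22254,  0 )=0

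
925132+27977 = 953109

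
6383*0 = 0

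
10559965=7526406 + 3033559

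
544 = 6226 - 5682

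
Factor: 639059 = 47^1*13597^1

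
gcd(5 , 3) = 1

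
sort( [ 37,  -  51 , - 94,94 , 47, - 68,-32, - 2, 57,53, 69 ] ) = [-94, - 68 , - 51, - 32,  -  2, 37, 47,53, 57, 69, 94]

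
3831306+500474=4331780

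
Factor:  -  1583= - 1583^1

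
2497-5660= - 3163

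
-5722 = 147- 5869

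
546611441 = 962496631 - 415885190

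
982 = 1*982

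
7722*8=61776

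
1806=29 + 1777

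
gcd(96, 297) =3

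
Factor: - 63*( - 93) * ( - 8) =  - 46872 = - 2^3*3^3*7^1*31^1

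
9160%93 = 46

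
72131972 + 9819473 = 81951445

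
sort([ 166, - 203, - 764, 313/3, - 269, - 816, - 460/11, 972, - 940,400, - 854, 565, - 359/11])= [ - 940,-854,  -  816, - 764,-269, - 203,-460/11, - 359/11, 313/3,166 , 400,565, 972 ] 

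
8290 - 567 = 7723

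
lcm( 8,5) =40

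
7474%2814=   1846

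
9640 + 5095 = 14735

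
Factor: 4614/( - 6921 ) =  - 2^1 * 3^( - 1) =- 2/3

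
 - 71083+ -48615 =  - 119698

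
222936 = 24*9289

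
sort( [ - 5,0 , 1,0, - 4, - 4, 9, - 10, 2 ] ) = [ - 10, - 5,-4, - 4, 0,0 , 1, 2,9]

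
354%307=47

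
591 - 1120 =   -  529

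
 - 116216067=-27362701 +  - 88853366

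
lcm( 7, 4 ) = 28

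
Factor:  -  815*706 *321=- 2^1 * 3^1*5^1*107^1*163^1 * 353^1 = - 184700190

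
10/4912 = 5/2456 = 0.00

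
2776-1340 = 1436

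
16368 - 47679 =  - 31311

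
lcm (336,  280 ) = 1680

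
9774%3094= 492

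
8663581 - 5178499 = 3485082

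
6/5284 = 3/2642 = 0.00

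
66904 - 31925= 34979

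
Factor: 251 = 251^1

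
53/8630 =53/8630 = 0.01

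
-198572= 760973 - 959545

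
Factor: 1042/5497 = 2^1*23^(  -  1)*239^(-1 ) * 521^1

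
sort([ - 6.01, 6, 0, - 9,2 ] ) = [ - 9 , - 6.01, 0, 2 , 6]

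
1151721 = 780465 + 371256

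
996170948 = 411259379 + 584911569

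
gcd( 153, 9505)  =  1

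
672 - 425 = 247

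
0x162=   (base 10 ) 354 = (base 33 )AO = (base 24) EI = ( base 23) f9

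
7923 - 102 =7821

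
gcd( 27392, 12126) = 2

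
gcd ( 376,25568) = 376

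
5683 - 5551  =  132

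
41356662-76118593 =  - 34761931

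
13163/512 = 25 + 363/512= 25.71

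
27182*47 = 1277554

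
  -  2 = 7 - 9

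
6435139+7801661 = 14236800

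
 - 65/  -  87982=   65/87982 = 0.00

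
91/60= 1 + 31/60 =1.52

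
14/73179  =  14/73179 = 0.00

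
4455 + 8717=13172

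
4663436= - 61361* (  -  76) 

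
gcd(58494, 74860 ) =2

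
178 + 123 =301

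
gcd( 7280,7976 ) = 8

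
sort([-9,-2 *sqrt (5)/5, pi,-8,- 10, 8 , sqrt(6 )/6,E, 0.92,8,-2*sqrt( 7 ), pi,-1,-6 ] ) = [ - 10, - 9 ,-8, - 6, -2*sqrt( 7), -1, - 2*sqrt( 5)/5, sqrt( 6)/6, 0.92, E , pi, pi, 8, 8]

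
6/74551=6/74551 = 0.00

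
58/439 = 58/439 = 0.13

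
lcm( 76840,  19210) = 76840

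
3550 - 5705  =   - 2155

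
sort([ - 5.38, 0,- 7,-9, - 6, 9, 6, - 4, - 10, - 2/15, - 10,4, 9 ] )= [ - 10, - 10, - 9, - 7, - 6, - 5.38,-4, - 2/15 , 0,4, 6, 9, 9 ]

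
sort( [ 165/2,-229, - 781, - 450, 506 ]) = [- 781,- 450,  -  229,165/2,506 ]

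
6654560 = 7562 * 880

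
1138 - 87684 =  - 86546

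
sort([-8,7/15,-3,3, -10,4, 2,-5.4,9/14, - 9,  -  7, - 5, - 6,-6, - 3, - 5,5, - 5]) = [-10 ,  -  9,  -  8,- 7, - 6, - 6, - 5.4, - 5, - 5, - 5, - 3, - 3,7/15, 9/14,2,3 , 4,5]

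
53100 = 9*5900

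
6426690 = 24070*267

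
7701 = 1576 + 6125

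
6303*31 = 195393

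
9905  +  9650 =19555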